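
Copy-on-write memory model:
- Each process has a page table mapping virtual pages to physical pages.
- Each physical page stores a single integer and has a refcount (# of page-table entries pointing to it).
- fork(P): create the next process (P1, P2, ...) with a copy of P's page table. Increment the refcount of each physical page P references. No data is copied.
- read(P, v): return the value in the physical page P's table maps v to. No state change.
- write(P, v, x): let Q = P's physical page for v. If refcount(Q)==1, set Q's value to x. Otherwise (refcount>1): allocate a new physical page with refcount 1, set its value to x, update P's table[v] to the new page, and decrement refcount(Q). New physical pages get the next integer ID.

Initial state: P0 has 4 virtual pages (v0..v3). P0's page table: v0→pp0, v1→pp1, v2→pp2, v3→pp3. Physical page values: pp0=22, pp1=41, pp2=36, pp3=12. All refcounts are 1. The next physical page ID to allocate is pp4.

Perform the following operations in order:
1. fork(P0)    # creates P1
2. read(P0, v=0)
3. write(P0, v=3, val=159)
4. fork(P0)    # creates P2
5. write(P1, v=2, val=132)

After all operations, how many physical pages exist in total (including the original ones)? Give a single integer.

Answer: 6

Derivation:
Op 1: fork(P0) -> P1. 4 ppages; refcounts: pp0:2 pp1:2 pp2:2 pp3:2
Op 2: read(P0, v0) -> 22. No state change.
Op 3: write(P0, v3, 159). refcount(pp3)=2>1 -> COPY to pp4. 5 ppages; refcounts: pp0:2 pp1:2 pp2:2 pp3:1 pp4:1
Op 4: fork(P0) -> P2. 5 ppages; refcounts: pp0:3 pp1:3 pp2:3 pp3:1 pp4:2
Op 5: write(P1, v2, 132). refcount(pp2)=3>1 -> COPY to pp5. 6 ppages; refcounts: pp0:3 pp1:3 pp2:2 pp3:1 pp4:2 pp5:1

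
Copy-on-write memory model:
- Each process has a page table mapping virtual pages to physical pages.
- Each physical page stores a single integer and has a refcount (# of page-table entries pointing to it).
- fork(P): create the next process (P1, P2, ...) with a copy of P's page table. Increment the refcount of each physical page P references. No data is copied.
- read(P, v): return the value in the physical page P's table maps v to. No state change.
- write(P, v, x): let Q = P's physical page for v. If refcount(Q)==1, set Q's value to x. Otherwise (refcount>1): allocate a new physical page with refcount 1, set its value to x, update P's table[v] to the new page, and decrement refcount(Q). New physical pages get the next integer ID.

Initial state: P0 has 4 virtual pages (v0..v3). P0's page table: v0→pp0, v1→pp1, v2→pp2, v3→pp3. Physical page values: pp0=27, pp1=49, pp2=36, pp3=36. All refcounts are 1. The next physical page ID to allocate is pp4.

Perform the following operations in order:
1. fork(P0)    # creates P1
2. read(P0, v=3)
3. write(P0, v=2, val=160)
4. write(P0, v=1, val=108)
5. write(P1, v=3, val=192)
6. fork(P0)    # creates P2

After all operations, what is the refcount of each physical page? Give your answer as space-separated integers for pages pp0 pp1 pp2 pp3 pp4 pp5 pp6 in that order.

Answer: 3 1 1 2 2 2 1

Derivation:
Op 1: fork(P0) -> P1. 4 ppages; refcounts: pp0:2 pp1:2 pp2:2 pp3:2
Op 2: read(P0, v3) -> 36. No state change.
Op 3: write(P0, v2, 160). refcount(pp2)=2>1 -> COPY to pp4. 5 ppages; refcounts: pp0:2 pp1:2 pp2:1 pp3:2 pp4:1
Op 4: write(P0, v1, 108). refcount(pp1)=2>1 -> COPY to pp5. 6 ppages; refcounts: pp0:2 pp1:1 pp2:1 pp3:2 pp4:1 pp5:1
Op 5: write(P1, v3, 192). refcount(pp3)=2>1 -> COPY to pp6. 7 ppages; refcounts: pp0:2 pp1:1 pp2:1 pp3:1 pp4:1 pp5:1 pp6:1
Op 6: fork(P0) -> P2. 7 ppages; refcounts: pp0:3 pp1:1 pp2:1 pp3:2 pp4:2 pp5:2 pp6:1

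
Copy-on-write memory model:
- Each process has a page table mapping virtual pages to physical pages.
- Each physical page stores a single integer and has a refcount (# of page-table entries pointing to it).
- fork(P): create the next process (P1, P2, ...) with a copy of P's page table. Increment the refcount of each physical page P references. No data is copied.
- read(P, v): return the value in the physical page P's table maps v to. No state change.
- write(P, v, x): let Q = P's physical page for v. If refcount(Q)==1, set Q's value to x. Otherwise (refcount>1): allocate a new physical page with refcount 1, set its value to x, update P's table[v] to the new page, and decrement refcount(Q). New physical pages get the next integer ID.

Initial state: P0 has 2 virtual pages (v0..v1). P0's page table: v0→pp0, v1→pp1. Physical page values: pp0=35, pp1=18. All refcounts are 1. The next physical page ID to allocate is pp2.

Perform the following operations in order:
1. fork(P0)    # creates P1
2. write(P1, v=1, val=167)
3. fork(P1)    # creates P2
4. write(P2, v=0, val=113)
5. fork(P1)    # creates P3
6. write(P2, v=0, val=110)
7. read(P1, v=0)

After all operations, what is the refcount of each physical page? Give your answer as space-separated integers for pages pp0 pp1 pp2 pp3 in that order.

Op 1: fork(P0) -> P1. 2 ppages; refcounts: pp0:2 pp1:2
Op 2: write(P1, v1, 167). refcount(pp1)=2>1 -> COPY to pp2. 3 ppages; refcounts: pp0:2 pp1:1 pp2:1
Op 3: fork(P1) -> P2. 3 ppages; refcounts: pp0:3 pp1:1 pp2:2
Op 4: write(P2, v0, 113). refcount(pp0)=3>1 -> COPY to pp3. 4 ppages; refcounts: pp0:2 pp1:1 pp2:2 pp3:1
Op 5: fork(P1) -> P3. 4 ppages; refcounts: pp0:3 pp1:1 pp2:3 pp3:1
Op 6: write(P2, v0, 110). refcount(pp3)=1 -> write in place. 4 ppages; refcounts: pp0:3 pp1:1 pp2:3 pp3:1
Op 7: read(P1, v0) -> 35. No state change.

Answer: 3 1 3 1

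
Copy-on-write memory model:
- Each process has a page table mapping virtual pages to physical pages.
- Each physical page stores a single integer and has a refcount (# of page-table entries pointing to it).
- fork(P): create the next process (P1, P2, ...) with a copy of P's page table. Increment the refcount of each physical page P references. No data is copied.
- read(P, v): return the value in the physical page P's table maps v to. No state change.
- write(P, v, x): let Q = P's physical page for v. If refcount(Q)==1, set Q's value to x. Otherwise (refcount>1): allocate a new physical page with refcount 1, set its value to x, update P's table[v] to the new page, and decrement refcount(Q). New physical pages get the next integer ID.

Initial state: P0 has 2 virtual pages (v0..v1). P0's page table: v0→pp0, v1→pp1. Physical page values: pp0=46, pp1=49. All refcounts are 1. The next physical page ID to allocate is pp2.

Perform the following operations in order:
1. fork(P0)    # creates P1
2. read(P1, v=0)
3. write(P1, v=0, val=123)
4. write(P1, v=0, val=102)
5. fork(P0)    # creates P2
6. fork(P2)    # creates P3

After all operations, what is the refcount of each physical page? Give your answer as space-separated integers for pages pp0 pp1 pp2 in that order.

Op 1: fork(P0) -> P1. 2 ppages; refcounts: pp0:2 pp1:2
Op 2: read(P1, v0) -> 46. No state change.
Op 3: write(P1, v0, 123). refcount(pp0)=2>1 -> COPY to pp2. 3 ppages; refcounts: pp0:1 pp1:2 pp2:1
Op 4: write(P1, v0, 102). refcount(pp2)=1 -> write in place. 3 ppages; refcounts: pp0:1 pp1:2 pp2:1
Op 5: fork(P0) -> P2. 3 ppages; refcounts: pp0:2 pp1:3 pp2:1
Op 6: fork(P2) -> P3. 3 ppages; refcounts: pp0:3 pp1:4 pp2:1

Answer: 3 4 1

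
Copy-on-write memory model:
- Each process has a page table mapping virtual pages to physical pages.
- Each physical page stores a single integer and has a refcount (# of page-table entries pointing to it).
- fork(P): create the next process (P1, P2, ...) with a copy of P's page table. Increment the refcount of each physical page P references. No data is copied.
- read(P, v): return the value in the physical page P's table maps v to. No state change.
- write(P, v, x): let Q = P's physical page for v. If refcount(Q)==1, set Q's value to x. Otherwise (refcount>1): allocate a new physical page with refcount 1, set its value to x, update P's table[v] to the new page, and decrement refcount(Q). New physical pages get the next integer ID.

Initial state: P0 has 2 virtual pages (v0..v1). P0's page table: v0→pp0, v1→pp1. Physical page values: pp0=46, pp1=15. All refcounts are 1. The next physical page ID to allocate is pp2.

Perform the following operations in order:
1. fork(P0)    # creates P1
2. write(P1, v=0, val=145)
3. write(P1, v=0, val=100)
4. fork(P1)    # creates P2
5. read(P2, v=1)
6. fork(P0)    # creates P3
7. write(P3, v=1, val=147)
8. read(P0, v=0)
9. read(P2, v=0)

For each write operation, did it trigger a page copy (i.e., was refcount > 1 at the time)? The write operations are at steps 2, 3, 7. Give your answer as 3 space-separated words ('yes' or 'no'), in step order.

Op 1: fork(P0) -> P1. 2 ppages; refcounts: pp0:2 pp1:2
Op 2: write(P1, v0, 145). refcount(pp0)=2>1 -> COPY to pp2. 3 ppages; refcounts: pp0:1 pp1:2 pp2:1
Op 3: write(P1, v0, 100). refcount(pp2)=1 -> write in place. 3 ppages; refcounts: pp0:1 pp1:2 pp2:1
Op 4: fork(P1) -> P2. 3 ppages; refcounts: pp0:1 pp1:3 pp2:2
Op 5: read(P2, v1) -> 15. No state change.
Op 6: fork(P0) -> P3. 3 ppages; refcounts: pp0:2 pp1:4 pp2:2
Op 7: write(P3, v1, 147). refcount(pp1)=4>1 -> COPY to pp3. 4 ppages; refcounts: pp0:2 pp1:3 pp2:2 pp3:1
Op 8: read(P0, v0) -> 46. No state change.
Op 9: read(P2, v0) -> 100. No state change.

yes no yes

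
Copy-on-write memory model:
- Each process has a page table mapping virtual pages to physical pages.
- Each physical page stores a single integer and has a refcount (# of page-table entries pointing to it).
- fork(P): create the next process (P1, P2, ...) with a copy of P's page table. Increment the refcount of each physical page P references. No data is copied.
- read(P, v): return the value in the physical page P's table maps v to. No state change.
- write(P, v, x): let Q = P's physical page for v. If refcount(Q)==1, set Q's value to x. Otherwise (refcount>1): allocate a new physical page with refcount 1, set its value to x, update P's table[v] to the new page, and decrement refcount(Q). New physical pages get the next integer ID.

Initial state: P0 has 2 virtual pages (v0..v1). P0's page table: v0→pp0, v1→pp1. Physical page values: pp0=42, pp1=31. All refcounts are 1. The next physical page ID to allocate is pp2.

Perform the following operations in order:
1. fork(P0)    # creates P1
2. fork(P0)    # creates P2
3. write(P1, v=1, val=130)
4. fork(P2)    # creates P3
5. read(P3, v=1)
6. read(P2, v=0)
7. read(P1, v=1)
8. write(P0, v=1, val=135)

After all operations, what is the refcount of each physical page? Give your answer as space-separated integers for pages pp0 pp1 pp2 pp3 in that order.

Answer: 4 2 1 1

Derivation:
Op 1: fork(P0) -> P1. 2 ppages; refcounts: pp0:2 pp1:2
Op 2: fork(P0) -> P2. 2 ppages; refcounts: pp0:3 pp1:3
Op 3: write(P1, v1, 130). refcount(pp1)=3>1 -> COPY to pp2. 3 ppages; refcounts: pp0:3 pp1:2 pp2:1
Op 4: fork(P2) -> P3. 3 ppages; refcounts: pp0:4 pp1:3 pp2:1
Op 5: read(P3, v1) -> 31. No state change.
Op 6: read(P2, v0) -> 42. No state change.
Op 7: read(P1, v1) -> 130. No state change.
Op 8: write(P0, v1, 135). refcount(pp1)=3>1 -> COPY to pp3. 4 ppages; refcounts: pp0:4 pp1:2 pp2:1 pp3:1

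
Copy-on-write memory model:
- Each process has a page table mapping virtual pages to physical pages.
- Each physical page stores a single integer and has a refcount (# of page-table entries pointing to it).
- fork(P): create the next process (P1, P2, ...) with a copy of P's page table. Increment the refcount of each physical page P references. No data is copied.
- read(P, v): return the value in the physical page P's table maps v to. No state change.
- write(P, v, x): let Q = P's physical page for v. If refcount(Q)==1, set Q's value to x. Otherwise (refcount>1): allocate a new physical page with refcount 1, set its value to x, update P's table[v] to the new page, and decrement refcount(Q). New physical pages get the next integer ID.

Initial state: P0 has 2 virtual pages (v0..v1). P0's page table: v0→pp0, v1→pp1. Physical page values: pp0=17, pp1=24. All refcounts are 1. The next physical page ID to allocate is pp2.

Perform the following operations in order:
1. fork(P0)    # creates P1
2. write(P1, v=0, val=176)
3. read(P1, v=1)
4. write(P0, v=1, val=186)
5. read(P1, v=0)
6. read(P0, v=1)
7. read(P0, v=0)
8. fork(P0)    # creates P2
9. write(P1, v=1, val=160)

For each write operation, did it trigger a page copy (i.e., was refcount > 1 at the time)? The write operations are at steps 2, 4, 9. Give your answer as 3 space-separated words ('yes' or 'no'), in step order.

Op 1: fork(P0) -> P1. 2 ppages; refcounts: pp0:2 pp1:2
Op 2: write(P1, v0, 176). refcount(pp0)=2>1 -> COPY to pp2. 3 ppages; refcounts: pp0:1 pp1:2 pp2:1
Op 3: read(P1, v1) -> 24. No state change.
Op 4: write(P0, v1, 186). refcount(pp1)=2>1 -> COPY to pp3. 4 ppages; refcounts: pp0:1 pp1:1 pp2:1 pp3:1
Op 5: read(P1, v0) -> 176. No state change.
Op 6: read(P0, v1) -> 186. No state change.
Op 7: read(P0, v0) -> 17. No state change.
Op 8: fork(P0) -> P2. 4 ppages; refcounts: pp0:2 pp1:1 pp2:1 pp3:2
Op 9: write(P1, v1, 160). refcount(pp1)=1 -> write in place. 4 ppages; refcounts: pp0:2 pp1:1 pp2:1 pp3:2

yes yes no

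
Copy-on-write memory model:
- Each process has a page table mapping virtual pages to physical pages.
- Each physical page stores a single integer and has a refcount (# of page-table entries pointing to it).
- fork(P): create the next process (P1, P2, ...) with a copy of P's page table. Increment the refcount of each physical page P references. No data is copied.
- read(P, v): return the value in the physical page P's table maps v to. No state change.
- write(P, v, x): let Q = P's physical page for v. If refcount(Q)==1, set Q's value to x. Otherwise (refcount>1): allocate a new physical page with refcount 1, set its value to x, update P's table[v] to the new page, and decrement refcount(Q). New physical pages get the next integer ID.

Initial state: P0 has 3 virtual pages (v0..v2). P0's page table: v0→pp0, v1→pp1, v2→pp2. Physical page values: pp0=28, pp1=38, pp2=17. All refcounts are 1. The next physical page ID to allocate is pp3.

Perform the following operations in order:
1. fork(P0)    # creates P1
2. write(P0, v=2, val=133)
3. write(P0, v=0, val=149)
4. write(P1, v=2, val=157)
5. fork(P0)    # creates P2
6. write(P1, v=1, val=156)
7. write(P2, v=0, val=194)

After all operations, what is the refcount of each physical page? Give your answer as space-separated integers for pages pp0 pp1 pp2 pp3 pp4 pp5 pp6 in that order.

Answer: 1 2 1 2 1 1 1

Derivation:
Op 1: fork(P0) -> P1. 3 ppages; refcounts: pp0:2 pp1:2 pp2:2
Op 2: write(P0, v2, 133). refcount(pp2)=2>1 -> COPY to pp3. 4 ppages; refcounts: pp0:2 pp1:2 pp2:1 pp3:1
Op 3: write(P0, v0, 149). refcount(pp0)=2>1 -> COPY to pp4. 5 ppages; refcounts: pp0:1 pp1:2 pp2:1 pp3:1 pp4:1
Op 4: write(P1, v2, 157). refcount(pp2)=1 -> write in place. 5 ppages; refcounts: pp0:1 pp1:2 pp2:1 pp3:1 pp4:1
Op 5: fork(P0) -> P2. 5 ppages; refcounts: pp0:1 pp1:3 pp2:1 pp3:2 pp4:2
Op 6: write(P1, v1, 156). refcount(pp1)=3>1 -> COPY to pp5. 6 ppages; refcounts: pp0:1 pp1:2 pp2:1 pp3:2 pp4:2 pp5:1
Op 7: write(P2, v0, 194). refcount(pp4)=2>1 -> COPY to pp6. 7 ppages; refcounts: pp0:1 pp1:2 pp2:1 pp3:2 pp4:1 pp5:1 pp6:1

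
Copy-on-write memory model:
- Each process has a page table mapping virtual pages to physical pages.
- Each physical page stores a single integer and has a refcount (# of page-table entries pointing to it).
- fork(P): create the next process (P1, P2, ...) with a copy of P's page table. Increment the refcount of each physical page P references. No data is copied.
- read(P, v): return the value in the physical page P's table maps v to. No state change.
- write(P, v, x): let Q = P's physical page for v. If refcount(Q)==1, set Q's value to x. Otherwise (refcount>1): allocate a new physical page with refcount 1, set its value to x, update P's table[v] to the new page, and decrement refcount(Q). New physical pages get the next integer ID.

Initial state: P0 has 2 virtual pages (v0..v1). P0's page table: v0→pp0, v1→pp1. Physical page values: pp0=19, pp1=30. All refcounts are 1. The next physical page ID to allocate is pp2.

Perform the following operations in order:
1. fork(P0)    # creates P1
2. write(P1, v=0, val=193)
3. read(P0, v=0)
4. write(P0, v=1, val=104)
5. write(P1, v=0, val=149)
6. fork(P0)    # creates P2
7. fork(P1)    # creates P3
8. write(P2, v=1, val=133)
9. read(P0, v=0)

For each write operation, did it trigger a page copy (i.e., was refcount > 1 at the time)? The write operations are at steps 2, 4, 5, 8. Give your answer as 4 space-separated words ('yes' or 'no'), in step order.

Op 1: fork(P0) -> P1. 2 ppages; refcounts: pp0:2 pp1:2
Op 2: write(P1, v0, 193). refcount(pp0)=2>1 -> COPY to pp2. 3 ppages; refcounts: pp0:1 pp1:2 pp2:1
Op 3: read(P0, v0) -> 19. No state change.
Op 4: write(P0, v1, 104). refcount(pp1)=2>1 -> COPY to pp3. 4 ppages; refcounts: pp0:1 pp1:1 pp2:1 pp3:1
Op 5: write(P1, v0, 149). refcount(pp2)=1 -> write in place. 4 ppages; refcounts: pp0:1 pp1:1 pp2:1 pp3:1
Op 6: fork(P0) -> P2. 4 ppages; refcounts: pp0:2 pp1:1 pp2:1 pp3:2
Op 7: fork(P1) -> P3. 4 ppages; refcounts: pp0:2 pp1:2 pp2:2 pp3:2
Op 8: write(P2, v1, 133). refcount(pp3)=2>1 -> COPY to pp4. 5 ppages; refcounts: pp0:2 pp1:2 pp2:2 pp3:1 pp4:1
Op 9: read(P0, v0) -> 19. No state change.

yes yes no yes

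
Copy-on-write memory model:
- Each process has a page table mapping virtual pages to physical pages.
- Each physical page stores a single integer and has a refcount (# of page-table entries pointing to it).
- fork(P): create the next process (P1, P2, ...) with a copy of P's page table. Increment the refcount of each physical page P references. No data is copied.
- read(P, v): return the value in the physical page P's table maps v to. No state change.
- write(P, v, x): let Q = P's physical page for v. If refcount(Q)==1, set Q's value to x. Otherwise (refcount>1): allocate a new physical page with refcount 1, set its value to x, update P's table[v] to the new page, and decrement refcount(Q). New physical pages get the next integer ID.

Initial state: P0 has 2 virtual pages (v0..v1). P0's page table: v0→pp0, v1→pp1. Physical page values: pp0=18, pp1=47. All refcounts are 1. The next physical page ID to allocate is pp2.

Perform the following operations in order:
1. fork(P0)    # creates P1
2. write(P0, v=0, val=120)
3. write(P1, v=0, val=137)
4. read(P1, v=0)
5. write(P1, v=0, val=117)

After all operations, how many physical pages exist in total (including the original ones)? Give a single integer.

Answer: 3

Derivation:
Op 1: fork(P0) -> P1. 2 ppages; refcounts: pp0:2 pp1:2
Op 2: write(P0, v0, 120). refcount(pp0)=2>1 -> COPY to pp2. 3 ppages; refcounts: pp0:1 pp1:2 pp2:1
Op 3: write(P1, v0, 137). refcount(pp0)=1 -> write in place. 3 ppages; refcounts: pp0:1 pp1:2 pp2:1
Op 4: read(P1, v0) -> 137. No state change.
Op 5: write(P1, v0, 117). refcount(pp0)=1 -> write in place. 3 ppages; refcounts: pp0:1 pp1:2 pp2:1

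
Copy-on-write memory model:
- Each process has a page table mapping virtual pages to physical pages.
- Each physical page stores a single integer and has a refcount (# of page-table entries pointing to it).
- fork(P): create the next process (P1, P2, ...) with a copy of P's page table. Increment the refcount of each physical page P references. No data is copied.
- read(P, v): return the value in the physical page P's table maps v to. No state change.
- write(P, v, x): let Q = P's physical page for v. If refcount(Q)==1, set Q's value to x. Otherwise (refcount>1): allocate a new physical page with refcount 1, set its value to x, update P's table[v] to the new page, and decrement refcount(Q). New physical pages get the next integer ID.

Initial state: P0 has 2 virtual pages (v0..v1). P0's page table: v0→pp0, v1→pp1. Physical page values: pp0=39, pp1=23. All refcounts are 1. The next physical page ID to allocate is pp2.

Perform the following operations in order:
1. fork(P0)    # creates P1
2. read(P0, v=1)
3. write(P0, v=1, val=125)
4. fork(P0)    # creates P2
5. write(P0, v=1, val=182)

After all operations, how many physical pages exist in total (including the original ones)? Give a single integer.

Answer: 4

Derivation:
Op 1: fork(P0) -> P1. 2 ppages; refcounts: pp0:2 pp1:2
Op 2: read(P0, v1) -> 23. No state change.
Op 3: write(P0, v1, 125). refcount(pp1)=2>1 -> COPY to pp2. 3 ppages; refcounts: pp0:2 pp1:1 pp2:1
Op 4: fork(P0) -> P2. 3 ppages; refcounts: pp0:3 pp1:1 pp2:2
Op 5: write(P0, v1, 182). refcount(pp2)=2>1 -> COPY to pp3. 4 ppages; refcounts: pp0:3 pp1:1 pp2:1 pp3:1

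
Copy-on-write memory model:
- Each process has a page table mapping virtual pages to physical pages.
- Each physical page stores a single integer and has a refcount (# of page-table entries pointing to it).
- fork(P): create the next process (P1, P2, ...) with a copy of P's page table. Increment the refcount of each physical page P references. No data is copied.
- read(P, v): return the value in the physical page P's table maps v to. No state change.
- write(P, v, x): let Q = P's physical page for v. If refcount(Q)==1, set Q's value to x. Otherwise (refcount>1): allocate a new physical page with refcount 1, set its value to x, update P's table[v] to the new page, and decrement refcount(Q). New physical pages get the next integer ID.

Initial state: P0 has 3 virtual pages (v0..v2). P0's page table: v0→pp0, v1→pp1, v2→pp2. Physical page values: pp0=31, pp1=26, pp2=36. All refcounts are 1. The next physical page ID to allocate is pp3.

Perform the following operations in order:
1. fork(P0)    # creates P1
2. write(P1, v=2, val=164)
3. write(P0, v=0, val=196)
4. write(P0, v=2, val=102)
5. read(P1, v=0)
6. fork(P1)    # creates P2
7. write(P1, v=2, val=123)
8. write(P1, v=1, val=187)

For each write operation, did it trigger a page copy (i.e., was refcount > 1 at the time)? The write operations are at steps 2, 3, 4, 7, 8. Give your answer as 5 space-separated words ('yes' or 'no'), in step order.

Op 1: fork(P0) -> P1. 3 ppages; refcounts: pp0:2 pp1:2 pp2:2
Op 2: write(P1, v2, 164). refcount(pp2)=2>1 -> COPY to pp3. 4 ppages; refcounts: pp0:2 pp1:2 pp2:1 pp3:1
Op 3: write(P0, v0, 196). refcount(pp0)=2>1 -> COPY to pp4. 5 ppages; refcounts: pp0:1 pp1:2 pp2:1 pp3:1 pp4:1
Op 4: write(P0, v2, 102). refcount(pp2)=1 -> write in place. 5 ppages; refcounts: pp0:1 pp1:2 pp2:1 pp3:1 pp4:1
Op 5: read(P1, v0) -> 31. No state change.
Op 6: fork(P1) -> P2. 5 ppages; refcounts: pp0:2 pp1:3 pp2:1 pp3:2 pp4:1
Op 7: write(P1, v2, 123). refcount(pp3)=2>1 -> COPY to pp5. 6 ppages; refcounts: pp0:2 pp1:3 pp2:1 pp3:1 pp4:1 pp5:1
Op 8: write(P1, v1, 187). refcount(pp1)=3>1 -> COPY to pp6. 7 ppages; refcounts: pp0:2 pp1:2 pp2:1 pp3:1 pp4:1 pp5:1 pp6:1

yes yes no yes yes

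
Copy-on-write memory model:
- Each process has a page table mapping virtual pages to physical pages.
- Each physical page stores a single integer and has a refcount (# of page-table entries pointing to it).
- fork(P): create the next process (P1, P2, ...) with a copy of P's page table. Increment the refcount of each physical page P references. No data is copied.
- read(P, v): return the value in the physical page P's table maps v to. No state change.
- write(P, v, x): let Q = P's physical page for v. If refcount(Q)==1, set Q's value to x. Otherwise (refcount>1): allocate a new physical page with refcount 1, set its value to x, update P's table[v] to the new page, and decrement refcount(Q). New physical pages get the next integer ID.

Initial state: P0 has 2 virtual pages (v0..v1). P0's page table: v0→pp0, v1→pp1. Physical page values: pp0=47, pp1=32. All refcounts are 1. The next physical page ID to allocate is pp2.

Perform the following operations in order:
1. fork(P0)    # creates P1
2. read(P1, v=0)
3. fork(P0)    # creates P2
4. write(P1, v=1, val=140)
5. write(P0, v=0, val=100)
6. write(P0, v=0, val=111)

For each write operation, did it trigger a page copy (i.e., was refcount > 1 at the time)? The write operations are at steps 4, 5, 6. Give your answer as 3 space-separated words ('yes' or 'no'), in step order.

Op 1: fork(P0) -> P1. 2 ppages; refcounts: pp0:2 pp1:2
Op 2: read(P1, v0) -> 47. No state change.
Op 3: fork(P0) -> P2. 2 ppages; refcounts: pp0:3 pp1:3
Op 4: write(P1, v1, 140). refcount(pp1)=3>1 -> COPY to pp2. 3 ppages; refcounts: pp0:3 pp1:2 pp2:1
Op 5: write(P0, v0, 100). refcount(pp0)=3>1 -> COPY to pp3. 4 ppages; refcounts: pp0:2 pp1:2 pp2:1 pp3:1
Op 6: write(P0, v0, 111). refcount(pp3)=1 -> write in place. 4 ppages; refcounts: pp0:2 pp1:2 pp2:1 pp3:1

yes yes no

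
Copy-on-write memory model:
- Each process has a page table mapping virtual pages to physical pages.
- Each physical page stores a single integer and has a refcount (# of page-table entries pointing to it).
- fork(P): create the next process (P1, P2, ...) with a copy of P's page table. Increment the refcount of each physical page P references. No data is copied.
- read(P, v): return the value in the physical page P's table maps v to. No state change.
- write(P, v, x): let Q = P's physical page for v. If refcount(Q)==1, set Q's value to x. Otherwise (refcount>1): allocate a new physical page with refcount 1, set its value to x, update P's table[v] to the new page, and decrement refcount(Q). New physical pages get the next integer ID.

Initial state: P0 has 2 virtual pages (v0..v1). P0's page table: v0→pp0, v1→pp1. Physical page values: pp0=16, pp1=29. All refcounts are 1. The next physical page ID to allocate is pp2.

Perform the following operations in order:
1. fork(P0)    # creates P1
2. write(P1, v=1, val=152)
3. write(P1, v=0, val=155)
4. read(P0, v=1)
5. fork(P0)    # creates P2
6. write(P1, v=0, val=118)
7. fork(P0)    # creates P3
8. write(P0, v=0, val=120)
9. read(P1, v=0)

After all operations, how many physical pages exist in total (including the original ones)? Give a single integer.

Answer: 5

Derivation:
Op 1: fork(P0) -> P1. 2 ppages; refcounts: pp0:2 pp1:2
Op 2: write(P1, v1, 152). refcount(pp1)=2>1 -> COPY to pp2. 3 ppages; refcounts: pp0:2 pp1:1 pp2:1
Op 3: write(P1, v0, 155). refcount(pp0)=2>1 -> COPY to pp3. 4 ppages; refcounts: pp0:1 pp1:1 pp2:1 pp3:1
Op 4: read(P0, v1) -> 29. No state change.
Op 5: fork(P0) -> P2. 4 ppages; refcounts: pp0:2 pp1:2 pp2:1 pp3:1
Op 6: write(P1, v0, 118). refcount(pp3)=1 -> write in place. 4 ppages; refcounts: pp0:2 pp1:2 pp2:1 pp3:1
Op 7: fork(P0) -> P3. 4 ppages; refcounts: pp0:3 pp1:3 pp2:1 pp3:1
Op 8: write(P0, v0, 120). refcount(pp0)=3>1 -> COPY to pp4. 5 ppages; refcounts: pp0:2 pp1:3 pp2:1 pp3:1 pp4:1
Op 9: read(P1, v0) -> 118. No state change.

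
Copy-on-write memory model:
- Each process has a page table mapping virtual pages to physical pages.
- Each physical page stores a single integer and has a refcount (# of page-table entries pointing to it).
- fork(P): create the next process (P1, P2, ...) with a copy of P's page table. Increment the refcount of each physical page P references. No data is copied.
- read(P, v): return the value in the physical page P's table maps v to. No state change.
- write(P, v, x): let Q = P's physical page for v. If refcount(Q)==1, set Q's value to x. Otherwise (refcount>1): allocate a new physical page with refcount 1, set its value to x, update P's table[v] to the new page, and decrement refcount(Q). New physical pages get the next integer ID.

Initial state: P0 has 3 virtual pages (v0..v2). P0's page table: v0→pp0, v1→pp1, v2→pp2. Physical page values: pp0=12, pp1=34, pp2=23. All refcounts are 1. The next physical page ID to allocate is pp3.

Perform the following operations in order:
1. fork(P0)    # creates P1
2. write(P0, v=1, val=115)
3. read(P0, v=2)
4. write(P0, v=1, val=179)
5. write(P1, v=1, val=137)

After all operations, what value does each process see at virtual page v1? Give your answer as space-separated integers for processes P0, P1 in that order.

Answer: 179 137

Derivation:
Op 1: fork(P0) -> P1. 3 ppages; refcounts: pp0:2 pp1:2 pp2:2
Op 2: write(P0, v1, 115). refcount(pp1)=2>1 -> COPY to pp3. 4 ppages; refcounts: pp0:2 pp1:1 pp2:2 pp3:1
Op 3: read(P0, v2) -> 23. No state change.
Op 4: write(P0, v1, 179). refcount(pp3)=1 -> write in place. 4 ppages; refcounts: pp0:2 pp1:1 pp2:2 pp3:1
Op 5: write(P1, v1, 137). refcount(pp1)=1 -> write in place. 4 ppages; refcounts: pp0:2 pp1:1 pp2:2 pp3:1
P0: v1 -> pp3 = 179
P1: v1 -> pp1 = 137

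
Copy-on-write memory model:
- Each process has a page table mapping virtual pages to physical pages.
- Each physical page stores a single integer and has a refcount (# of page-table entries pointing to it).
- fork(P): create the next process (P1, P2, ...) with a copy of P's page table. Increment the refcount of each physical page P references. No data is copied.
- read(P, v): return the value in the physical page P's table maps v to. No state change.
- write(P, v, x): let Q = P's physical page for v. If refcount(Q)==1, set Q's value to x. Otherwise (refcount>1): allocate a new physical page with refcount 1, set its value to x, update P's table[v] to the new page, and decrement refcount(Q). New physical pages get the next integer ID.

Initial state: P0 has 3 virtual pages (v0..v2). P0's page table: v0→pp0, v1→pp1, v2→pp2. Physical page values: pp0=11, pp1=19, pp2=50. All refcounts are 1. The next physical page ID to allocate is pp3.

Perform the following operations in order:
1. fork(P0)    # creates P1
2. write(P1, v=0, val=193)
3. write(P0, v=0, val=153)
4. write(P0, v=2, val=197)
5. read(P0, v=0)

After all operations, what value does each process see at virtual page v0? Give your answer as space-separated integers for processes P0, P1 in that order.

Op 1: fork(P0) -> P1. 3 ppages; refcounts: pp0:2 pp1:2 pp2:2
Op 2: write(P1, v0, 193). refcount(pp0)=2>1 -> COPY to pp3. 4 ppages; refcounts: pp0:1 pp1:2 pp2:2 pp3:1
Op 3: write(P0, v0, 153). refcount(pp0)=1 -> write in place. 4 ppages; refcounts: pp0:1 pp1:2 pp2:2 pp3:1
Op 4: write(P0, v2, 197). refcount(pp2)=2>1 -> COPY to pp4. 5 ppages; refcounts: pp0:1 pp1:2 pp2:1 pp3:1 pp4:1
Op 5: read(P0, v0) -> 153. No state change.
P0: v0 -> pp0 = 153
P1: v0 -> pp3 = 193

Answer: 153 193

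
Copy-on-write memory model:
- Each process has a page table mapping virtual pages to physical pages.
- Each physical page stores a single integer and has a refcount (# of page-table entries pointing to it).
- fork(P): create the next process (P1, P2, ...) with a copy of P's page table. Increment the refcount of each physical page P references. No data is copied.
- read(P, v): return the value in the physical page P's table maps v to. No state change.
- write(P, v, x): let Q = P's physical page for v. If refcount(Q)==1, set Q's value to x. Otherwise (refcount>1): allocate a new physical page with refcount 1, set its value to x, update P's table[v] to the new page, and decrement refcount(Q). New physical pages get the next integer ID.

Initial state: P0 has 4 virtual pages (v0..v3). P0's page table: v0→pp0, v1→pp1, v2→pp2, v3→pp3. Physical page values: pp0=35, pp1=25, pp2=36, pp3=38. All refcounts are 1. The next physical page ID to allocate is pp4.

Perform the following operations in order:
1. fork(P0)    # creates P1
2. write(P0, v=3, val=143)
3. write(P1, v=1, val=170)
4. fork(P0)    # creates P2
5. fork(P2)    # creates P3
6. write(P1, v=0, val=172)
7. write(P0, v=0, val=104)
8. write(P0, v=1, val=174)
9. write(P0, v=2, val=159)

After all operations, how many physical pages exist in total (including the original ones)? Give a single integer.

Op 1: fork(P0) -> P1. 4 ppages; refcounts: pp0:2 pp1:2 pp2:2 pp3:2
Op 2: write(P0, v3, 143). refcount(pp3)=2>1 -> COPY to pp4. 5 ppages; refcounts: pp0:2 pp1:2 pp2:2 pp3:1 pp4:1
Op 3: write(P1, v1, 170). refcount(pp1)=2>1 -> COPY to pp5. 6 ppages; refcounts: pp0:2 pp1:1 pp2:2 pp3:1 pp4:1 pp5:1
Op 4: fork(P0) -> P2. 6 ppages; refcounts: pp0:3 pp1:2 pp2:3 pp3:1 pp4:2 pp5:1
Op 5: fork(P2) -> P3. 6 ppages; refcounts: pp0:4 pp1:3 pp2:4 pp3:1 pp4:3 pp5:1
Op 6: write(P1, v0, 172). refcount(pp0)=4>1 -> COPY to pp6. 7 ppages; refcounts: pp0:3 pp1:3 pp2:4 pp3:1 pp4:3 pp5:1 pp6:1
Op 7: write(P0, v0, 104). refcount(pp0)=3>1 -> COPY to pp7. 8 ppages; refcounts: pp0:2 pp1:3 pp2:4 pp3:1 pp4:3 pp5:1 pp6:1 pp7:1
Op 8: write(P0, v1, 174). refcount(pp1)=3>1 -> COPY to pp8. 9 ppages; refcounts: pp0:2 pp1:2 pp2:4 pp3:1 pp4:3 pp5:1 pp6:1 pp7:1 pp8:1
Op 9: write(P0, v2, 159). refcount(pp2)=4>1 -> COPY to pp9. 10 ppages; refcounts: pp0:2 pp1:2 pp2:3 pp3:1 pp4:3 pp5:1 pp6:1 pp7:1 pp8:1 pp9:1

Answer: 10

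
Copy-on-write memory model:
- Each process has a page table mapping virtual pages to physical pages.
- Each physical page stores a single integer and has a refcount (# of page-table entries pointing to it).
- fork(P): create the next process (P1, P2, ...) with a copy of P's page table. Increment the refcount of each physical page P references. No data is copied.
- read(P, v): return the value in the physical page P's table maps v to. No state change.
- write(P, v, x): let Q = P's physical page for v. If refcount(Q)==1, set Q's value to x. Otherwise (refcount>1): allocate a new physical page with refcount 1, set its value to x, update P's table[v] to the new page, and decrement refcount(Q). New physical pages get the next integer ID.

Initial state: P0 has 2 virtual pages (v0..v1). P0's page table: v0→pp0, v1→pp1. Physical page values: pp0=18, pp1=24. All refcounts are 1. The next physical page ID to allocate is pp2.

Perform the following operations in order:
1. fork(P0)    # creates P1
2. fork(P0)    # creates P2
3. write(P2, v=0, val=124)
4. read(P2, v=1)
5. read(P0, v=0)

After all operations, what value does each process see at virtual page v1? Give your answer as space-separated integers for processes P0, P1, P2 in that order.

Answer: 24 24 24

Derivation:
Op 1: fork(P0) -> P1. 2 ppages; refcounts: pp0:2 pp1:2
Op 2: fork(P0) -> P2. 2 ppages; refcounts: pp0:3 pp1:3
Op 3: write(P2, v0, 124). refcount(pp0)=3>1 -> COPY to pp2. 3 ppages; refcounts: pp0:2 pp1:3 pp2:1
Op 4: read(P2, v1) -> 24. No state change.
Op 5: read(P0, v0) -> 18. No state change.
P0: v1 -> pp1 = 24
P1: v1 -> pp1 = 24
P2: v1 -> pp1 = 24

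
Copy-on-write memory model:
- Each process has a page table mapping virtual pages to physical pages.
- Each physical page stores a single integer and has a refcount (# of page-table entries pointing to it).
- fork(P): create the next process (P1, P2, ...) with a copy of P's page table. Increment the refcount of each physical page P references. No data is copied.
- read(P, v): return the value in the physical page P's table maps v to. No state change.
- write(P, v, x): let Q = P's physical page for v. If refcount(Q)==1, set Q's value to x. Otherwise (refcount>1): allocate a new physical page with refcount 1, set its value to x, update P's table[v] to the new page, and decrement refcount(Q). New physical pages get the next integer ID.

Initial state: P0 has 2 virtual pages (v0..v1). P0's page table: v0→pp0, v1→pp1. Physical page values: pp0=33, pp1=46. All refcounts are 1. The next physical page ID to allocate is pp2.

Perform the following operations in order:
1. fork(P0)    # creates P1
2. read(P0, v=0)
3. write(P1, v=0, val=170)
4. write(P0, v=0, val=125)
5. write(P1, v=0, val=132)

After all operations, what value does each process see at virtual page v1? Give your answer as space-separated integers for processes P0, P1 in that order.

Op 1: fork(P0) -> P1. 2 ppages; refcounts: pp0:2 pp1:2
Op 2: read(P0, v0) -> 33. No state change.
Op 3: write(P1, v0, 170). refcount(pp0)=2>1 -> COPY to pp2. 3 ppages; refcounts: pp0:1 pp1:2 pp2:1
Op 4: write(P0, v0, 125). refcount(pp0)=1 -> write in place. 3 ppages; refcounts: pp0:1 pp1:2 pp2:1
Op 5: write(P1, v0, 132). refcount(pp2)=1 -> write in place. 3 ppages; refcounts: pp0:1 pp1:2 pp2:1
P0: v1 -> pp1 = 46
P1: v1 -> pp1 = 46

Answer: 46 46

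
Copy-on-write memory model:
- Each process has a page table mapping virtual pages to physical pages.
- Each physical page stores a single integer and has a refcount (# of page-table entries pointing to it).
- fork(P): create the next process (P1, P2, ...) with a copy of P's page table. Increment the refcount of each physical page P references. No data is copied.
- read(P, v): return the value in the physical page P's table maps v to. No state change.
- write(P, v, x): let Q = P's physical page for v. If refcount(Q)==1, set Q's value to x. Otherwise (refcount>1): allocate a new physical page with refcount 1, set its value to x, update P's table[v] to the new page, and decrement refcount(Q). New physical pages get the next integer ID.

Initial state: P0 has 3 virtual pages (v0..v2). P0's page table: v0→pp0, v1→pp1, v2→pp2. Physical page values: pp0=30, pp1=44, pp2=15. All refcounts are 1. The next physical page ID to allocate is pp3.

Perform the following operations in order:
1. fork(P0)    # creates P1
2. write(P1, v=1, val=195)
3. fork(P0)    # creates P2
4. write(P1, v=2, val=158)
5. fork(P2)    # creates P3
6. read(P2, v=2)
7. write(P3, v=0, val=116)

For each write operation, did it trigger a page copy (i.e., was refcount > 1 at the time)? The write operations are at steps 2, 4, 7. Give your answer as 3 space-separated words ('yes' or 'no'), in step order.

Op 1: fork(P0) -> P1. 3 ppages; refcounts: pp0:2 pp1:2 pp2:2
Op 2: write(P1, v1, 195). refcount(pp1)=2>1 -> COPY to pp3. 4 ppages; refcounts: pp0:2 pp1:1 pp2:2 pp3:1
Op 3: fork(P0) -> P2. 4 ppages; refcounts: pp0:3 pp1:2 pp2:3 pp3:1
Op 4: write(P1, v2, 158). refcount(pp2)=3>1 -> COPY to pp4. 5 ppages; refcounts: pp0:3 pp1:2 pp2:2 pp3:1 pp4:1
Op 5: fork(P2) -> P3. 5 ppages; refcounts: pp0:4 pp1:3 pp2:3 pp3:1 pp4:1
Op 6: read(P2, v2) -> 15. No state change.
Op 7: write(P3, v0, 116). refcount(pp0)=4>1 -> COPY to pp5. 6 ppages; refcounts: pp0:3 pp1:3 pp2:3 pp3:1 pp4:1 pp5:1

yes yes yes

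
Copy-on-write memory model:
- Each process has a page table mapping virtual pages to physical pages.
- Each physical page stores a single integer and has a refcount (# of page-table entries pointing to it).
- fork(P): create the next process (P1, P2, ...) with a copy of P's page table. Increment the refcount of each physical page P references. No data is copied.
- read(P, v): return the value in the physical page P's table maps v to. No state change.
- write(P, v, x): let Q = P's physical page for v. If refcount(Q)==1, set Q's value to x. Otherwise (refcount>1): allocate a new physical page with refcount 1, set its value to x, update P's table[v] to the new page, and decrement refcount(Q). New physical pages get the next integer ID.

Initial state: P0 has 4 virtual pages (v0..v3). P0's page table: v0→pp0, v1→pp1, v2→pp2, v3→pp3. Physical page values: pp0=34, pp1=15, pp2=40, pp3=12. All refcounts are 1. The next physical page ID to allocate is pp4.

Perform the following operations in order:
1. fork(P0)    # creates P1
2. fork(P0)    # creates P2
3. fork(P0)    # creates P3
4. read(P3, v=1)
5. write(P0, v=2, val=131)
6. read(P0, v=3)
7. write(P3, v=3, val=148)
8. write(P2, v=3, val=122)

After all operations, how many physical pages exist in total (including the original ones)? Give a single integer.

Op 1: fork(P0) -> P1. 4 ppages; refcounts: pp0:2 pp1:2 pp2:2 pp3:2
Op 2: fork(P0) -> P2. 4 ppages; refcounts: pp0:3 pp1:3 pp2:3 pp3:3
Op 3: fork(P0) -> P3. 4 ppages; refcounts: pp0:4 pp1:4 pp2:4 pp3:4
Op 4: read(P3, v1) -> 15. No state change.
Op 5: write(P0, v2, 131). refcount(pp2)=4>1 -> COPY to pp4. 5 ppages; refcounts: pp0:4 pp1:4 pp2:3 pp3:4 pp4:1
Op 6: read(P0, v3) -> 12. No state change.
Op 7: write(P3, v3, 148). refcount(pp3)=4>1 -> COPY to pp5. 6 ppages; refcounts: pp0:4 pp1:4 pp2:3 pp3:3 pp4:1 pp5:1
Op 8: write(P2, v3, 122). refcount(pp3)=3>1 -> COPY to pp6. 7 ppages; refcounts: pp0:4 pp1:4 pp2:3 pp3:2 pp4:1 pp5:1 pp6:1

Answer: 7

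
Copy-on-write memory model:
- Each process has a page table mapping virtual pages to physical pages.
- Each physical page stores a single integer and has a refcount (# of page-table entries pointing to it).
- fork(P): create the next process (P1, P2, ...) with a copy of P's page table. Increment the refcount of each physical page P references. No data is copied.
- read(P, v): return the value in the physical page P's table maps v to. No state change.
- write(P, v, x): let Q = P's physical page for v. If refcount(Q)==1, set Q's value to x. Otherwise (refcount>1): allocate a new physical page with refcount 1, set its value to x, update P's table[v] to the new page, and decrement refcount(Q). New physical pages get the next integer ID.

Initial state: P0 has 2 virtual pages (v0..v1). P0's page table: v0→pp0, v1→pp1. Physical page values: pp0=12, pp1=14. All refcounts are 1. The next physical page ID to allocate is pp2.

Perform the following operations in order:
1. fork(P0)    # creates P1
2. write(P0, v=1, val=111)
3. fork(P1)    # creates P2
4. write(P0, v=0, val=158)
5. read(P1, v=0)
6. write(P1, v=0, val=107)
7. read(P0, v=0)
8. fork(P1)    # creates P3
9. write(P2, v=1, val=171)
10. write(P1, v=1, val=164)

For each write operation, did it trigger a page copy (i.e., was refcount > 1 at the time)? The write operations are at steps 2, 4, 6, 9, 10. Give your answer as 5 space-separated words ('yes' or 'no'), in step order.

Op 1: fork(P0) -> P1. 2 ppages; refcounts: pp0:2 pp1:2
Op 2: write(P0, v1, 111). refcount(pp1)=2>1 -> COPY to pp2. 3 ppages; refcounts: pp0:2 pp1:1 pp2:1
Op 3: fork(P1) -> P2. 3 ppages; refcounts: pp0:3 pp1:2 pp2:1
Op 4: write(P0, v0, 158). refcount(pp0)=3>1 -> COPY to pp3. 4 ppages; refcounts: pp0:2 pp1:2 pp2:1 pp3:1
Op 5: read(P1, v0) -> 12. No state change.
Op 6: write(P1, v0, 107). refcount(pp0)=2>1 -> COPY to pp4. 5 ppages; refcounts: pp0:1 pp1:2 pp2:1 pp3:1 pp4:1
Op 7: read(P0, v0) -> 158. No state change.
Op 8: fork(P1) -> P3. 5 ppages; refcounts: pp0:1 pp1:3 pp2:1 pp3:1 pp4:2
Op 9: write(P2, v1, 171). refcount(pp1)=3>1 -> COPY to pp5. 6 ppages; refcounts: pp0:1 pp1:2 pp2:1 pp3:1 pp4:2 pp5:1
Op 10: write(P1, v1, 164). refcount(pp1)=2>1 -> COPY to pp6. 7 ppages; refcounts: pp0:1 pp1:1 pp2:1 pp3:1 pp4:2 pp5:1 pp6:1

yes yes yes yes yes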